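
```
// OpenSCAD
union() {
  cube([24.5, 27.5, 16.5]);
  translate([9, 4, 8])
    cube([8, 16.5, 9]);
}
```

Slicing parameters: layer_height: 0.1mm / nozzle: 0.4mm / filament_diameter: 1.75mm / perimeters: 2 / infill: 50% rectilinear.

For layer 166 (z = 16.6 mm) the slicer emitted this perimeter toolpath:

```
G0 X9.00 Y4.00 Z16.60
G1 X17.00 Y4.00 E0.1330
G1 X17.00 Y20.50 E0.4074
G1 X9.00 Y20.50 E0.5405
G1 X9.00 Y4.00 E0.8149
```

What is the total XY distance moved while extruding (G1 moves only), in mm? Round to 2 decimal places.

Sum the Euclidean lengths of each G1 segment: total = 49.00 mm.

49.00 mm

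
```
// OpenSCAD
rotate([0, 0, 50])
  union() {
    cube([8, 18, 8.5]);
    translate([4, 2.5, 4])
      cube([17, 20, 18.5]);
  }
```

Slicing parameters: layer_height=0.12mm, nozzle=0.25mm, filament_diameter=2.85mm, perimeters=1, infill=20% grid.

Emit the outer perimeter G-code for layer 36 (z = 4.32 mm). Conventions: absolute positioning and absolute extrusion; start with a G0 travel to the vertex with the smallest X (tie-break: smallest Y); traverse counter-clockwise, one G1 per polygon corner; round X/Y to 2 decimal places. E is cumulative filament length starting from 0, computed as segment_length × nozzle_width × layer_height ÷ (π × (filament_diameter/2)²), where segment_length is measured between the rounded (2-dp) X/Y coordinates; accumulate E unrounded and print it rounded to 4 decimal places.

G0 X-14.66 Y17.53 Z4.32
G1 X-11.22 Y14.63 E0.0212
G1 X-13.79 Y11.57 E0.0400
G1 X0.00 Y0.00 E0.1246
G1 X5.14 Y6.13 E0.1622
G1 X3.23 Y7.74 E0.1740
G1 X11.58 Y17.69 E0.2351
G1 X-3.74 Y30.55 E0.3291
G1 X-14.66 Y17.53 E0.4090

At z = 4.32 mm: the cube (footprint 8×18) is included at this height; the cube at (4, 2.5) is present — its section is the full 17×20 rectangle; Merging all regions: the regions partially overlap (shared area 62.00 mm²), so overlapping operands fuse into one piece — 1 connected region; (rotated 50° about Z; rotation is an isometry so areas/perimeters/island counts are preserved). The outline is a single polygon with 8 vertices. Extrusion per mm of travel: 0.25 × 0.12 / (π × 1.425²) = 0.004703. Accumulating E over each segment gives final E = 0.4090.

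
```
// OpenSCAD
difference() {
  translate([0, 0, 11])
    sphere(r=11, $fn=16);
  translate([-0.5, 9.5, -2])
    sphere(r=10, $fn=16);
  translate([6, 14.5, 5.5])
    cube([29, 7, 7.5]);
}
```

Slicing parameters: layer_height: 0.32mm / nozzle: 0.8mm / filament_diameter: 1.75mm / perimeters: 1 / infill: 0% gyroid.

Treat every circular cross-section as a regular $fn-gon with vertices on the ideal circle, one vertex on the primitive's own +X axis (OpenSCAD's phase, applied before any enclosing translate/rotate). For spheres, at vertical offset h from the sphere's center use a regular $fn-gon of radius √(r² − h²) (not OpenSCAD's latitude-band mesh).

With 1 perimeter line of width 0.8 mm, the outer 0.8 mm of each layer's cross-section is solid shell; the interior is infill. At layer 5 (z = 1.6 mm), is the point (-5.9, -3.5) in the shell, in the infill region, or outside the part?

outside

At z = 1.6 mm: the sphere: section is a regular 16-gon, circumradius = √(r²−h²) = √(11²−9.4²) = 5.713; the sphere at (-0.5, 9.5): section is a regular 16-gon, circumradius = √(r²−h²) = √(10²−3.6²) = 9.330; the cube at (6, 14.5) is absent (z outside [5.5, 13]); Taking the first minus the rest: starting from the r=11 sphere, the r=10 sphere at (-0.5, 9.5) partially overlaps it — only the 40.16 mm² overlap (of its 266.47 mm²) is removed, clipping the outline — 1 connected region. Overall, the cross-section is a single solid region. The nearest boundary edge runs (-4.04, -4.04)→(-5.28, -2.19); distance from the point to it = 1.25 mm. The point is not inside any of the regions above, so it lies outside the cross-section (1.25 mm from the nearest boundary).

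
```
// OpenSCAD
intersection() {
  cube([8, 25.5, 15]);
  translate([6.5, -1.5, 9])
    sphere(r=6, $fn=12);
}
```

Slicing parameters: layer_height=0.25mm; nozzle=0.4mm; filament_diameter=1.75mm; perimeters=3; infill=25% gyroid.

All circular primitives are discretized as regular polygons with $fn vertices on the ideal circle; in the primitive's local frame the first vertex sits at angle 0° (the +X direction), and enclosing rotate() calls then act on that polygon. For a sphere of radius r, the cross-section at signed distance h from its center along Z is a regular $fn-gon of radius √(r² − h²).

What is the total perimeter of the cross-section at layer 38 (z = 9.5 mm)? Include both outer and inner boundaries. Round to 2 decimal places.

At z = 9.5 mm: the cube (footprint 8×25.5) is included at this height (perimeter 67.00 mm); the r=6 sphere at (6.5, -1.5) slices to a regular 12-gon of circumradius 5.979 (√(r²−h²) with h=0.5 from center) (perimeter = 2·12·5.979·sin(180°/12) = 37.14 mm); After intersecting: the r=6 sphere at (6.5, -1.5) partially overlaps the 8×25.5 cube; clipping to the common part keeps 24.56 mm² — boundary = 20.44 mm. Overall, the cross-section is a single solid region. Total boundary length (outer) = 20.44 mm.

20.44 mm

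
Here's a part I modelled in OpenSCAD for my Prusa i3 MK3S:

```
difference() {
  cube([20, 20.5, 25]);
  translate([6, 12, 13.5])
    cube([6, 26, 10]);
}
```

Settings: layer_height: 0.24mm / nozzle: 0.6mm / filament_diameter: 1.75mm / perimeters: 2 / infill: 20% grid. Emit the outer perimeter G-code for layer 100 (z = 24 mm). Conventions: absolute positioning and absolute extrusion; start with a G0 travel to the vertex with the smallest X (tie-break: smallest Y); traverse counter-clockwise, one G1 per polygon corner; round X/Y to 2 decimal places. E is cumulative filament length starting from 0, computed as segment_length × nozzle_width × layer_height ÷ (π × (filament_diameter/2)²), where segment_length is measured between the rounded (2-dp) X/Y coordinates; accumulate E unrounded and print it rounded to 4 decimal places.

G0 X0.00 Y0.00 Z24.00
G1 X20.00 Y0.00 E1.1974
G1 X20.00 Y20.50 E2.4247
G1 X0.00 Y20.50 E3.6220
G1 X0.00 Y0.00 E4.8493

At z = 24 mm: the cube (footprint 20×20.5) is included at this height; the cube at (6, 12) does not reach this height (z outside [13.5, 23.5]); Subtracting the remaining from the first: none of the subtracted shapes is present at this height, so the 20×20.5 cube is unchanged — 1 connected region. The outline is a single polygon with 4 vertices. Extrusion per mm of travel: 0.6 × 0.24 / (π × 0.875²) = 0.059868. Accumulating E over each segment gives final E = 4.8493.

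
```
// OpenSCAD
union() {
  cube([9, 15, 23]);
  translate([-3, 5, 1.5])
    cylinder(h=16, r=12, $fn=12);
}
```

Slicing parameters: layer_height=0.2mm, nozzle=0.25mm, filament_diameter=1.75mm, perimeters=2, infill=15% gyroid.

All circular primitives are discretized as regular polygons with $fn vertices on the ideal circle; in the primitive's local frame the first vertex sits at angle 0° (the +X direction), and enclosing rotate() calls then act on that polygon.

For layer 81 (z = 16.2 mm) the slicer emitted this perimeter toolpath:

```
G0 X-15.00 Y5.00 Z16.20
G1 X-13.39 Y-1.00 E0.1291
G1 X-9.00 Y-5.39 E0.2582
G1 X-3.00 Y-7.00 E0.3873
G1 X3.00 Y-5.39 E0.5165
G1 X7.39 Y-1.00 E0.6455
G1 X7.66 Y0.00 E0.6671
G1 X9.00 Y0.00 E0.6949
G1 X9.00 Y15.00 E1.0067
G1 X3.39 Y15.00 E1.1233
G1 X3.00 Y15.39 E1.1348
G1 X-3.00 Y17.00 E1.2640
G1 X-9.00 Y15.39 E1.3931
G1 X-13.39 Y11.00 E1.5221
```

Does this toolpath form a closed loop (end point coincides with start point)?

Start point (G0): (-15.00, 5.00). End point (last G1): the path does not return to the start — open.

no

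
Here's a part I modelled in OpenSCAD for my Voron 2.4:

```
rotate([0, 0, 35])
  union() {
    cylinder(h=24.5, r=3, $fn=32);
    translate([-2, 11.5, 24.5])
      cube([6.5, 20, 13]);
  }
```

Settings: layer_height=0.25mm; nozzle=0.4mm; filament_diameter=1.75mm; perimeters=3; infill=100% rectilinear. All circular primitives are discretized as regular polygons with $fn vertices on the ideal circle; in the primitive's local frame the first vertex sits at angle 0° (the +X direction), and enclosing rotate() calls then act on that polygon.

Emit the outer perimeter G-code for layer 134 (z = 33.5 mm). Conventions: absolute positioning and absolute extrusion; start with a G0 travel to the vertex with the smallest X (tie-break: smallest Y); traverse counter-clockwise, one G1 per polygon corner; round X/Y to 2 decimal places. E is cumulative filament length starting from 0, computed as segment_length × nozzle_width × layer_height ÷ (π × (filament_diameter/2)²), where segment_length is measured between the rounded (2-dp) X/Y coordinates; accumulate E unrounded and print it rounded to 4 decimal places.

At z = 33.5 mm: the cylinder is not intersected at this z (z outside [0, 24.5]); the cube at (-2, 11.5) is present — its section is the full 6.5×20 rectangle; Merging all regions: only the 6.5×20 cube at (-2, 11.5) is present, so the union is just that shape — 1 connected region; (whole slice rotated 35° about Z — lengths, areas and connectivity unchanged). The outline is a single polygon with 4 vertices. Extrusion per mm of travel: 0.4 × 0.25 / (π × 0.875²) = 0.041575. Accumulating E over each segment gives final E = 2.2037.

G0 X-19.71 Y24.66 Z33.50
G1 X-8.23 Y8.27 E0.8319
G1 X-2.91 Y12.00 E1.1021
G1 X-14.38 Y28.38 E1.9334
G1 X-19.71 Y24.66 E2.2037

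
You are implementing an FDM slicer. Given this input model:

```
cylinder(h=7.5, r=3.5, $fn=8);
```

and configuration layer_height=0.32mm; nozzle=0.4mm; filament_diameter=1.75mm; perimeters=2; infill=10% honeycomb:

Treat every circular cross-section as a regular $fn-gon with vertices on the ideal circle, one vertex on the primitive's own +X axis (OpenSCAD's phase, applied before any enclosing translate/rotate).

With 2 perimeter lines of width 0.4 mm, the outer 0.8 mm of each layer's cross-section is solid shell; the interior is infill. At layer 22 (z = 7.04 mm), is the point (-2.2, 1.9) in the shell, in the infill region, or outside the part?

shell

At z = 7.04 mm: the r=3.5 cylinder gives a regular 8-gon of circumradius 3.5 (constant along its height). Overall, the cross-section is a single solid region. The nearest boundary edge runs (-2.47, 2.47)→(-3.50, 0.00); distance from the point to it = 0.47 mm. The point is inside the cross-section, 0.47 mm from the nearest boundary — within the 0.8 mm shell band (2 × 0.4).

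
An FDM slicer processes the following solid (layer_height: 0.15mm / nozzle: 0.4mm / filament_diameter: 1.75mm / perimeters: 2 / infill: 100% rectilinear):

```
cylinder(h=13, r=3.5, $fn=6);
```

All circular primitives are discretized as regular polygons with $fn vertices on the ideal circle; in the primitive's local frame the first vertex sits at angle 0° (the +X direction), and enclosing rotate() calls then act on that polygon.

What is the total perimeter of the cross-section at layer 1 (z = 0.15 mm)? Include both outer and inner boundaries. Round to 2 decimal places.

21.00 mm

At z = 0.15 mm: the cylinder: section is a regular 6-gon, circumradius r=3.5 (perimeter = 2·6·3.500·sin(180°/6) = 21.00 mm). Overall, the cross-section is a single solid region. Total boundary length (outer) = 21.00 mm.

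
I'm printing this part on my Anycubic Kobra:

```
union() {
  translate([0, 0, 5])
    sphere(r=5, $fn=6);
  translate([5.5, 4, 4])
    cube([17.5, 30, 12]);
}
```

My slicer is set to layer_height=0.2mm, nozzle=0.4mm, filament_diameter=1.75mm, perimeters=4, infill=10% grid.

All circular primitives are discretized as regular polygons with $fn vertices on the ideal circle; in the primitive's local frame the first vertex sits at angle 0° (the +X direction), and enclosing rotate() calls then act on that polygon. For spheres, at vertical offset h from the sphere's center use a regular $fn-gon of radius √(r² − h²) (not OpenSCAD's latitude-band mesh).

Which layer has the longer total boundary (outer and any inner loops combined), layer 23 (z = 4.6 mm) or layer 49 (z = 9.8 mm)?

Layer 23 (z = 4.6): the r=5 sphere slices to a regular 6-gon of circumradius 4.984 (√(r²−h²) with h=0.4 from center) (perimeter = 2·6·4.984·sin(180°/6) = 29.90 mm); the cube at (5.5, 4) is present — its section is the full 17.5×30 rectangle (perimeter 95.00 mm); Merging all regions: the 2 present regions are separate (no shared area or edge), so areas and boundary lengths simply add and each stays a separate island — boundary = 124.90 mm. So its perimeter = 124.90 mm. Layer 49 (z = 9.8): the r=5 sphere slices to a regular 6-gon of circumradius 1.400 (√(r²−h²) with h=4.8 from center) (perimeter = 2·6·1.400·sin(180°/6) = 8.40 mm); the cube at (5.5, 4) is present — its section is the full 17.5×30 rectangle (perimeter 95.00 mm); Taking the union: the 2 present regions are separate (no shared area or edge), so areas and boundary lengths simply add and each stays a separate island — boundary = 103.40 mm. So its perimeter = 103.40 mm. Layer 23 is larger (124.90 vs 103.40 mm).

layer 23 (z = 4.6 mm)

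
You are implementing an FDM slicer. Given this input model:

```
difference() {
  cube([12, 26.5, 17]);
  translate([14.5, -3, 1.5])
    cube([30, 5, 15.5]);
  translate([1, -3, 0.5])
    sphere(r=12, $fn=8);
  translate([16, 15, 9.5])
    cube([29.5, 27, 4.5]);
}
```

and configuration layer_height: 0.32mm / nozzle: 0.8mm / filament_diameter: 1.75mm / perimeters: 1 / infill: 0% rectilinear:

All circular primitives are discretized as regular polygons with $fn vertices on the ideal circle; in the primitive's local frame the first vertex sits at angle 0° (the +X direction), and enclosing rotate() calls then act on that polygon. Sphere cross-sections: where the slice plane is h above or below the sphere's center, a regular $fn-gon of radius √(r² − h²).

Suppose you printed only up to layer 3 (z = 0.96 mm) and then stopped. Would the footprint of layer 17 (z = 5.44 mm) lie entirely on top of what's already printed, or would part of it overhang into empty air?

part overhangs

Compare the two slices. At z = 0.96: the cube is present — its section is the full 12×26.5 rectangle (area 318.00 mm²); the cube at (14.5, -3) is not intersected at this z (z outside [1.5, 17]); the r=12 sphere at (1, -3) contributes a regular 8-gon of circumradius √(12²−0.46²) = 11.991 (area = (8/2)·11.991²·sin(360°/8) = 406.70 mm²); the cube at (16, 15) is not intersected at this z (z outside [9.5, 14]); After the difference (first − rest): starting from the 12×26.5 cube (318.00 mm²), the r=12 sphere at (1, -3) partially overlaps it — only the 76.35 mm² overlap (of its 406.70 mm²) is removed, clipping the outline — area = 241.65 mm². At z = 5.44: the cube is present — its section is the full 12×26.5 rectangle (area 318.00 mm²); the 30×5 cube at (14.5, -3) contributes its full rectangle (area 150.00 mm²); the r=12 sphere at (1, -3) contributes a regular 8-gon of circumradius √(12²−4.94²) = 10.936 (area = (8/2)·10.936²·sin(360°/8) = 338.27 mm²); the cube at (16, 15) is absent (z outside [9.5, 14]); Subtracting the remaining from the first: starting from the 12×26.5 cube (318.00 mm²), the 30×5 cube at (14.5, -3) misses the remaining region (no effect); the r=12 sphere at (1, -3) partially overlaps it — only the 61.35 mm² overlap (of its 338.27 mm²) is removed, clipping the outline — area = 256.65 mm². Checking containment: at z = 5.44 the cross-section extends beyond the z = 0.96 cross-section by about 15.00 mm².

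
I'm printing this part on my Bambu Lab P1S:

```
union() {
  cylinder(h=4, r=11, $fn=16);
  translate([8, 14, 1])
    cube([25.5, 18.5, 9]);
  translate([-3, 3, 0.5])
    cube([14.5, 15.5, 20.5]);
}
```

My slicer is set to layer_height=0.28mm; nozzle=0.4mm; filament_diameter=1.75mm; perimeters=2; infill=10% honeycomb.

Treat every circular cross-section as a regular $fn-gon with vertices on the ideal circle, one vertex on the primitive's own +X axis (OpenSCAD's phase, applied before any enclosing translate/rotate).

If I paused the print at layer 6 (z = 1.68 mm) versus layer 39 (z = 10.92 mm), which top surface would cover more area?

layer 6 (z = 1.68 mm)

Layer 6 (z = 1.68): the cylinder: section is a regular 16-gon, circumradius r=11 (area = (16/2)·11.000²·sin(360°/16) = 370.44 mm²); the cube at (8, 14) is present — its section is the full 25.5×18.5 rectangle (area 471.75 mm²); the cube at (-3, 3) is present — its section is the full 14.5×15.5 rectangle (area 224.75 mm²); Merging all regions: the regions partially overlap — summed areas 1066.94 mm² minus the doubly-counted overlap 99.36 mm² gives 967.58 mm² — area = 967.58 mm². So its area = 967.58 mm². Layer 39 (z = 10.92): the cylinder does not reach this height (z outside [0, 4]); the cube at (8, 14) is absent (z outside [1, 10]); the 14.5×15.5 cube at (-3, 3) contributes its full rectangle (area 224.75 mm²); Taking the union: only the 14.5×15.5 cube at (-3, 3) is present, so the union is just that shape — area = 224.75 mm². So its area = 224.75 mm². Layer 6 is larger (967.58 vs 224.75 mm²).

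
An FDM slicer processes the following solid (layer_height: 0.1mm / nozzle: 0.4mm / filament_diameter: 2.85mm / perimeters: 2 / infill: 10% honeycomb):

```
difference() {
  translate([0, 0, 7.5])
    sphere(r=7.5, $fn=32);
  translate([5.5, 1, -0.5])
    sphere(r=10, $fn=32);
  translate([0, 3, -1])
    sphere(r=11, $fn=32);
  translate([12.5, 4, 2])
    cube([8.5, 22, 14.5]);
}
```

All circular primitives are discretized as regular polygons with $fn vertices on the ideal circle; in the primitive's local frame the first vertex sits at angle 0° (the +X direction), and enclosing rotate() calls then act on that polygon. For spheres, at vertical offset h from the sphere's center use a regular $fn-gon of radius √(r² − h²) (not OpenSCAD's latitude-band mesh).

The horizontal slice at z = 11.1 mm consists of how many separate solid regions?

At z = 11.1 mm: the r=7.5 sphere slices to a regular 32-gon of circumradius 6.580 (√(r²−h²) with h=3.6 from center); the sphere at (5.5, 1) does not reach this height (|z−center|=11.600 > r=10); the sphere at (0, 3) is not intersected at this z (|z−center|=12.100 > r=11); the cube at (12.5, 4) is present — its section is the full 8.5×22 rectangle; Subtracting the remaining from the first: starting from the r=7.5 sphere, the 8.5×22 cube at (12.5, 4) misses the remaining region (no effect) — 1 connected region. The result has 1 disconnected region.

1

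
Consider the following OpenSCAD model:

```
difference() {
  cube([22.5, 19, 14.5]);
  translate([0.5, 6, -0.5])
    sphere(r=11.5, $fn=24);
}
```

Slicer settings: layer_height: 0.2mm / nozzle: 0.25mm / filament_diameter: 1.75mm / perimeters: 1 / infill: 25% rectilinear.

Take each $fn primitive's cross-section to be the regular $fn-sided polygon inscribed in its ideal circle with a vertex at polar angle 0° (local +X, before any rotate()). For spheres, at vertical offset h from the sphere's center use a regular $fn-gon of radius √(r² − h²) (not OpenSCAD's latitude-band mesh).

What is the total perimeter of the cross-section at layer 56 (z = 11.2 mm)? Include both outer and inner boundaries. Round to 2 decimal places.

At z = 11.2 mm: the cube is present — its section is the full 22.5×19 rectangle (perimeter 83.00 mm); the sphere at (0.5, 6) is not intersected at this z (|z−center|=11.700 > r=11.5); Subtracting the remaining from the first: none of the subtracted shapes is present at this height, so the 22.5×19 cube is unchanged — boundary = 83.00 mm. Overall, the cross-section is a single solid region. Total boundary length (outer) = 83.00 mm.

83.00 mm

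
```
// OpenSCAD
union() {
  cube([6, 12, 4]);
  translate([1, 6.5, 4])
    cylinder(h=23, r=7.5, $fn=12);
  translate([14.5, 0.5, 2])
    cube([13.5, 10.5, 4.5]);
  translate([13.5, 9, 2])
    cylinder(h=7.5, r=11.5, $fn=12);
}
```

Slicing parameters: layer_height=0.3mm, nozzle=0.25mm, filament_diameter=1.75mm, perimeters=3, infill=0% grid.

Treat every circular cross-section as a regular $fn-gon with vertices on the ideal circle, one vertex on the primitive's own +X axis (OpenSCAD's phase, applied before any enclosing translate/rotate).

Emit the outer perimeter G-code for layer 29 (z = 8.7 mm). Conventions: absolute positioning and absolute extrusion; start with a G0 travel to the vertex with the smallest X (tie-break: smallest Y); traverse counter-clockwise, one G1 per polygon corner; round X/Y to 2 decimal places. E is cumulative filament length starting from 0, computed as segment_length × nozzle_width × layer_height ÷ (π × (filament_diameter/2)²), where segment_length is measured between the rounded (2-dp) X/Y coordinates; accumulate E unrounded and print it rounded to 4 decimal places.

G0 X-6.50 Y6.50 Z8.70
G1 X-5.50 Y2.75 E0.1210
G1 X-2.75 Y0.00 E0.2423
G1 X1.00 Y-1.00 E0.3633
G1 X4.75 Y0.00 E0.4843
G1 X5.77 Y1.02 E0.5293
G1 X7.75 Y-0.96 E0.6166
G1 X13.50 Y-2.50 E0.8022
G1 X19.25 Y-0.96 E0.9878
G1 X23.46 Y3.25 E1.1735
G1 X25.00 Y9.00 E1.3591
G1 X23.46 Y14.75 E1.5447
G1 X19.25 Y18.96 E1.7304
G1 X13.50 Y20.50 E1.9160
G1 X7.75 Y18.96 E2.1016
G1 X3.54 Y14.75 E2.2872
G1 X3.18 Y13.42 E2.3302
G1 X1.00 Y14.00 E2.4005
G1 X-2.75 Y13.00 E2.5215
G1 X-5.50 Y10.25 E2.6428
G1 X-6.50 Y6.50 E2.7638

At z = 8.7 mm: the cube is not intersected at this z (z outside [0, 4]); the cylinder at (1, 6.5): section is a regular 12-gon, circumradius r=7.5; the cube at (14.5, 0.5) is not intersected at this z (z outside [2, 6.5]); the r=11.5 cylinder at (13.5, 9) gives a regular 12-gon of circumradius 11.5 (constant along its height); Merging all regions: the regions partially overlap (shared area 52.17 mm²), so overlapping operands fuse into one piece — 1 connected region. The outline is a single polygon with 20 vertices. Extrusion per mm of travel: 0.25 × 0.3 / (π × 0.875²) = 0.031181. Accumulating E over each segment gives final E = 2.7638.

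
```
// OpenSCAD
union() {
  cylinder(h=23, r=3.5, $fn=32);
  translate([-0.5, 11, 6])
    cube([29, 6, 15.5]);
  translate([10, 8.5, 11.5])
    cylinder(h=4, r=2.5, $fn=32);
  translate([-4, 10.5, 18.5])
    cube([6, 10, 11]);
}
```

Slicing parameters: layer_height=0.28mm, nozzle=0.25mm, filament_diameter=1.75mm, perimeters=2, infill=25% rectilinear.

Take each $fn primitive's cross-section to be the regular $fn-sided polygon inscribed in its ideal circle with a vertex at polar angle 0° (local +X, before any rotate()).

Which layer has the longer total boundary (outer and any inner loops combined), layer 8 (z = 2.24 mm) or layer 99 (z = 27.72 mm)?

layer 99 (z = 27.72 mm)

Layer 8 (z = 2.24): the cylinder: section is a regular 32-gon, circumradius r=3.5 (perimeter = 2·32·3.500·sin(180°/32) = 21.96 mm); the cube at (-0.5, 11) is not intersected at this z (z outside [6, 21.5]); the cylinder at (10, 8.5) does not reach this height (z outside [11.5, 15.5]); the cube at (-4, 10.5) is absent (z outside [18.5, 29.5]); Combining (union): only the r=3.5 cylinder is present, so the union is just that shape — boundary = 21.96 mm. So its perimeter = 21.96 mm. Layer 99 (z = 27.72): the cylinder is not intersected at this z (z outside [0, 23]); the cube at (-0.5, 11) is absent (z outside [6, 21.5]); the cylinder at (10, 8.5) does not reach this height (z outside [11.5, 15.5]); the cube at (-4, 10.5) (footprint 6×10) is included at this height (perimeter 32.00 mm); Merging all regions: only the 6×10 cube at (-4, 10.5) is present, so the union is just that shape — boundary = 32.00 mm. So its perimeter = 32.00 mm. Layer 99 is larger (32.00 vs 21.96 mm).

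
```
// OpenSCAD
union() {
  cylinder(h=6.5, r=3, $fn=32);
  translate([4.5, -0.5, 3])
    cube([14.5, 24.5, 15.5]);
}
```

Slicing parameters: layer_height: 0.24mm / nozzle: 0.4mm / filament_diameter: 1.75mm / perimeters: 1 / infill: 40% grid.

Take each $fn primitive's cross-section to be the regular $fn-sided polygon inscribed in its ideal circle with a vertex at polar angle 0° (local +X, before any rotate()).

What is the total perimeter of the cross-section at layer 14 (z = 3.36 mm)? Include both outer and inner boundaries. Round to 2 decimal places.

At z = 3.36 mm: the r=3 cylinder contributes a regular 32-gon of circumradius 3 (perimeter = 2·32·3.000·sin(180°/32) = 18.82 mm); the 14.5×24.5 cube at (4.5, -0.5) contributes its full rectangle (perimeter 78.00 mm); Taking the union: the 2 present regions are separate (no shared area or edge), so areas and boundary lengths simply add and each stays a separate island — boundary = 96.82 mm. Overall, the cross-section has 2 separate islands. Total boundary length (outer) = 96.82 mm.

96.82 mm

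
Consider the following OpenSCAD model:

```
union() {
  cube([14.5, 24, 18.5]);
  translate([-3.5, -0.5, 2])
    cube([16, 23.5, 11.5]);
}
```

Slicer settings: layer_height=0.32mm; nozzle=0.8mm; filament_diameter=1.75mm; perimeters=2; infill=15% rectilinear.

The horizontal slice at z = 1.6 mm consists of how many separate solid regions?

At z = 1.6 mm: the cube is present — its section is the full 14.5×24 rectangle; the cube at (-3.5, -0.5) is absent (z outside [2, 13.5]); Merging all regions: only the 14.5×24 cube is present, so the union is just that shape — 1 connected region. The result has 1 disconnected region.

1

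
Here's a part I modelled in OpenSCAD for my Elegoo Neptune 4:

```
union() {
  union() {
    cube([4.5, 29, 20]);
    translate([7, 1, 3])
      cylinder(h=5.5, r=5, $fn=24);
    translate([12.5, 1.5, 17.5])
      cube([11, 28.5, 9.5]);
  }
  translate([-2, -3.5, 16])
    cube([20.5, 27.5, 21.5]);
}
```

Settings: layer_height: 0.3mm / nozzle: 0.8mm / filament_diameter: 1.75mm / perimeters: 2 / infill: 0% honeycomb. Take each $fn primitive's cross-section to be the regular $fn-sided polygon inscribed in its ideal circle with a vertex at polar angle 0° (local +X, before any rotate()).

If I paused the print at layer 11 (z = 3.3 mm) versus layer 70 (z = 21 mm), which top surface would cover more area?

Layer 11 (z = 3.3): the cube is present — its section is the full 4.5×29 rectangle (area 130.50 mm²); the r=5 cylinder at (7, 1) contributes a regular 24-gon of circumradius 5 (area = (24/2)·5.000²·sin(360°/24) = 77.65 mm²); the cube at (12.5, 1.5) is not intersected at this z (z outside [17.5, 27]); Taking the union: the regions partially overlap — summed areas 208.15 mm² minus the doubly-counted overlap 9.96 mm² gives 198.18 mm² — area = 198.18 mm²; the cube at (-2, -3.5) is not intersected at this z (z outside [16, 37.5]); Combining (union): only the result so far is present, so the union is just that shape — area = 198.18 mm². So its area = 198.18 mm². Layer 70 (z = 21): the cube is absent (z outside [0, 20]); the cylinder at (7, 1) does not reach this height (z outside [3, 8.5]); the cube at (12.5, 1.5) is present — its section is the full 11×28.5 rectangle (area 313.50 mm²); Merging all regions: only the 11×28.5 cube at (12.5, 1.5) is present, so the union is just that shape — area = 313.50 mm²; the cube at (-2, -3.5) (footprint 20.5×27.5) is included at this height (area 563.75 mm²); Taking the union: the regions partially overlap — summed areas 877.25 mm² minus the doubly-counted overlap 135.00 mm² gives 742.25 mm² — area = 742.25 mm². So its area = 742.25 mm². Layer 70 is larger (742.25 vs 198.18 mm²).

layer 70 (z = 21 mm)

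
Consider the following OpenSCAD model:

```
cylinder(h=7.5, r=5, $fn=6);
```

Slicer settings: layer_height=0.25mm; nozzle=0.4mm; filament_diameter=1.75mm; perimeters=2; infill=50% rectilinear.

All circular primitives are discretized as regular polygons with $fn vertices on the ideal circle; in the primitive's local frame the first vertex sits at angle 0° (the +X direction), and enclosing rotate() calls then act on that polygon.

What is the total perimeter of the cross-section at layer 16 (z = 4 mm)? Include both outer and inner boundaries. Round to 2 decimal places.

At z = 4 mm: the r=5 cylinder gives a regular 6-gon of circumradius 5 (constant along its height) (perimeter = 2·6·5.000·sin(180°/6) = 30.00 mm). Overall, the cross-section is a single solid region. Total boundary length (outer) = 30.00 mm.

30.00 mm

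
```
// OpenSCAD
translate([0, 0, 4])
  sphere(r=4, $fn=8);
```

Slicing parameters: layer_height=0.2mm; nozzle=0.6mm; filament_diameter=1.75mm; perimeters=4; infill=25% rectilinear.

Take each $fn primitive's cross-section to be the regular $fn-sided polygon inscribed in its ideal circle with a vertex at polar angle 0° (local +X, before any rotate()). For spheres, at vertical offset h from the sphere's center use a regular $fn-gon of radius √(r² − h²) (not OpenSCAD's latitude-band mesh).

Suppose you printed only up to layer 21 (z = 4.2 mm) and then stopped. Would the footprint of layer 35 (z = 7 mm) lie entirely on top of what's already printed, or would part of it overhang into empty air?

entirely on top

Compare the two slices. At z = 4.2: the r=4 sphere contributes a regular 8-gon of circumradius √(4²−0.2²) = 3.995 (area = (8/2)·3.995²·sin(360°/8) = 45.14 mm²). At z = 7: the r=4 sphere contributes a regular 8-gon of circumradius √(4²−3²) = 2.646 (area = (8/2)·2.646²·sin(360°/8) = 19.80 mm²). Checking containment: the cross-section at z = 7 is a subset of the cross-section at z = 4.2.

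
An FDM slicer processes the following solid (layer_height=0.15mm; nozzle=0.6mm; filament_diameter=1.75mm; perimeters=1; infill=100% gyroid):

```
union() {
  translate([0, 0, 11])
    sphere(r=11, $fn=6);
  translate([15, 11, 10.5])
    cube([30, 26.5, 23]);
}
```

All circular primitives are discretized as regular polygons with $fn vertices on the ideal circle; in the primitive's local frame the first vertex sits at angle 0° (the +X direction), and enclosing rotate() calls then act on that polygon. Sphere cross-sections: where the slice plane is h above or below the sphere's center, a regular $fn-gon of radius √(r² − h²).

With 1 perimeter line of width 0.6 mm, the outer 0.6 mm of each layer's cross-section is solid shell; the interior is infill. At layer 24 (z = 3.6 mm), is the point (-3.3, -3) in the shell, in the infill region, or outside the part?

At z = 3.6 mm: the r=11 sphere contributes a regular 6-gon of circumradius √(11²−7.4²) = 8.139; the cube at (15, 11) is absent (z outside [10.5, 33.5]); Combining (union): only the r=11 sphere is present, so the union is just that shape — 1 connected region. Overall, the cross-section is a single solid region. The nearest boundary edge runs (-8.14, 0.00)→(-4.07, -7.05); distance from the point to it = 2.69 mm. The point is inside the cross-section and 2.69 mm from the nearest boundary — more than the 0.6 mm shell width (1 × 0.6), so it's in the infill interior.

infill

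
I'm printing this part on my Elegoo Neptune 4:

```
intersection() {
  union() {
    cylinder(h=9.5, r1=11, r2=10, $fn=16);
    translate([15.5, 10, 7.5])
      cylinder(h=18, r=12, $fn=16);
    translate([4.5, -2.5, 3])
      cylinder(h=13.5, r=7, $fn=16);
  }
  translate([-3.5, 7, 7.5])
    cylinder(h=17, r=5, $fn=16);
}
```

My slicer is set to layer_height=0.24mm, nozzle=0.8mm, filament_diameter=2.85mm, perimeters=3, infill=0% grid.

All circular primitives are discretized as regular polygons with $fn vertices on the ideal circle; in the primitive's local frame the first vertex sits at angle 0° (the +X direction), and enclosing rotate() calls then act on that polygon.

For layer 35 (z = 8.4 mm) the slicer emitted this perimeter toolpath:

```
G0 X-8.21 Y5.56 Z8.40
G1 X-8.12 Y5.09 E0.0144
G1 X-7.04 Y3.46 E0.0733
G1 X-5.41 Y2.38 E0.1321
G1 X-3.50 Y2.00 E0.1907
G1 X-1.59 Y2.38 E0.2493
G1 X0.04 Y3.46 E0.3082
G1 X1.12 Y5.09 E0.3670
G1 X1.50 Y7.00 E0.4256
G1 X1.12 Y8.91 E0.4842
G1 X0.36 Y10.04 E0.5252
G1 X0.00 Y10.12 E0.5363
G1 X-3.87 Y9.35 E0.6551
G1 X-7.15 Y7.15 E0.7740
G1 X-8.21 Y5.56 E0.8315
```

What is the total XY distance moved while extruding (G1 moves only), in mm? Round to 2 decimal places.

27.63 mm

Sum the Euclidean lengths of each G1 segment: total = 27.63 mm.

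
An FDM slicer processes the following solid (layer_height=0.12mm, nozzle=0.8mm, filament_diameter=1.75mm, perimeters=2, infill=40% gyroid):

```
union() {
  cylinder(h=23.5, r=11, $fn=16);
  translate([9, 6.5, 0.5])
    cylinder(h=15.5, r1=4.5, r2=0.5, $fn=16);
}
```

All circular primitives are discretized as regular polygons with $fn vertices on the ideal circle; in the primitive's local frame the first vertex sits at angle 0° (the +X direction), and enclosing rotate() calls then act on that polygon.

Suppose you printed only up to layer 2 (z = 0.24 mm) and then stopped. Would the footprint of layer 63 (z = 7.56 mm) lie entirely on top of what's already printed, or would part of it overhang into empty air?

part overhangs

Compare the two slices. At z = 0.24: the r=11 cylinder gives a regular 16-gon of circumradius 11 (constant along its height) (area = (16/2)·11.000²·sin(360°/16) = 370.44 mm²); the cone at (9, 6.5) is absent (z outside [0.5, 16]); Combining (union): only the r=11 cylinder is present, so the union is just that shape — area = 370.44 mm². At z = 7.56: the r=11 cylinder gives a regular 16-gon of circumradius 11 (constant along its height) (area = (16/2)·11.000²·sin(360°/16) = 370.44 mm²); the cone at (9, 6.5) contributes a regular 16-gon of circumradius 2.678 (interpolated between r1=4.5 and r2=0.5 at t=0.455) (area = (16/2)·2.678²·sin(360°/16) = 21.96 mm²); Taking the union: the regions partially overlap — summed areas 392.39 mm² minus the doubly-counted overlap 9.21 mm² gives 383.18 mm² — area = 383.18 mm². Checking containment: at z = 7.56 the cross-section extends beyond the z = 0.24 cross-section by about 12.74 mm².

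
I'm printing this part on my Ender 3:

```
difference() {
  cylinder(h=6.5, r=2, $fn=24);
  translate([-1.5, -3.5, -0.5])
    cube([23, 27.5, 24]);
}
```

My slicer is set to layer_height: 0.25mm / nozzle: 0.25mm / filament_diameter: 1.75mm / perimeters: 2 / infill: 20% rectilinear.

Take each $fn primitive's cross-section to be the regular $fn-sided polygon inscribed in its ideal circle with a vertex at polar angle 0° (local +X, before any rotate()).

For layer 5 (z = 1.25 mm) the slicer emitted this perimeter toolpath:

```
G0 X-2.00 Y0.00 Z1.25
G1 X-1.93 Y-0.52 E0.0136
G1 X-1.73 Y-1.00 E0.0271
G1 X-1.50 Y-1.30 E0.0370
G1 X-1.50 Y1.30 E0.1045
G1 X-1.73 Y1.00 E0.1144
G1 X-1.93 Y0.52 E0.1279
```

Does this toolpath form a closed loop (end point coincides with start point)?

Start point (G0): (-2.00, 0.00). End point (last G1): the path does not return to the start — open.

no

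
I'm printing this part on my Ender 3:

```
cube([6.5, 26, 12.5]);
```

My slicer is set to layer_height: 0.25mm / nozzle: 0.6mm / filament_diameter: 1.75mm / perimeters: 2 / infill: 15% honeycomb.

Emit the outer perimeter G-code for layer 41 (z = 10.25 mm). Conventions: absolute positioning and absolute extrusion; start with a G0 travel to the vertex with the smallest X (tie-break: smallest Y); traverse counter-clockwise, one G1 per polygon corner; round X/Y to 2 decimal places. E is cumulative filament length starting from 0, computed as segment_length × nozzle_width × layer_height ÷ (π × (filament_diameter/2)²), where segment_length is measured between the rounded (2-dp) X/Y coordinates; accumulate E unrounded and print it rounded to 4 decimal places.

At z = 10.25 mm: the cube is present — its section is the full 6.5×26 rectangle. The outline is a single polygon with 4 vertices. Extrusion per mm of travel: 0.6 × 0.25 / (π × 0.875²) = 0.062363. Accumulating E over each segment gives final E = 4.0536.

G0 X0.00 Y0.00 Z10.25
G1 X6.50 Y0.00 E0.4054
G1 X6.50 Y26.00 E2.0268
G1 X0.00 Y26.00 E2.4321
G1 X0.00 Y0.00 E4.0536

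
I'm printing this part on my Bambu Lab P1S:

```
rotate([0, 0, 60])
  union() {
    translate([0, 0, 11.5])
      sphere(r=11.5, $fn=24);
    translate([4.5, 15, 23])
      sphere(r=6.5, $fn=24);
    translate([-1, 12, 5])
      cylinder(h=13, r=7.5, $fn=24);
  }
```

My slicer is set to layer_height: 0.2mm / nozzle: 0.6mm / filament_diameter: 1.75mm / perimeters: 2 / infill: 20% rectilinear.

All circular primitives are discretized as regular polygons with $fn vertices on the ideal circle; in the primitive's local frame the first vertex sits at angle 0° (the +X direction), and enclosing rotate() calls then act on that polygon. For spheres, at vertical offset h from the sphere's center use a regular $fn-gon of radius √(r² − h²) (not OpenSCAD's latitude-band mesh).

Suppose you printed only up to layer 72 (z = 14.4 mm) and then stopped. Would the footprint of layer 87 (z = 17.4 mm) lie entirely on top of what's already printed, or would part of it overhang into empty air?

Compare the two slices. At z = 14.4: the r=11.5 sphere slices to a regular 24-gon of circumradius 11.128 (√(r²−h²) with h=2.9 from center) (area = (24/2)·11.128²·sin(360°/24) = 384.63 mm²); the sphere at (4.5, 15) does not reach this height (|z−center|=8.600 > r=6.5); the cylinder at (-1, 12): section is a regular 24-gon, circumradius r=7.5 (area = (24/2)·7.500²·sin(360°/24) = 174.70 mm²); Combining (union): the regions partially overlap — summed areas 559.33 mm² minus the doubly-counted overlap 61.28 mm² gives 498.05 mm² — area = 498.05 mm²; (rotated 60° about Z; rotation is an isometry so areas/perimeters/island counts are preserved). At z = 17.4: the sphere: section is a regular 24-gon, circumradius = √(r²−h²) = √(11.5²−5.9²) = 9.871 (area = (24/2)·9.871²·sin(360°/24) = 302.63 mm²); the r=6.5 sphere at (4.5, 15) slices to a regular 24-gon of circumradius 3.300 (√(r²−h²) with h=5.6 from center) (area = (24/2)·3.300²·sin(360°/24) = 33.82 mm²); the r=7.5 cylinder at (-1, 12) gives a regular 24-gon of circumradius 7.5 (constant along its height) (area = (24/2)·7.500²·sin(360°/24) = 174.70 mm²); Taking the union: the regions partially overlap — summed areas 511.16 mm² minus the doubly-counted overlap 67.13 mm² gives 444.03 mm² — area = 444.03 mm²; (whole slice rotated 60° about Z — lengths, areas and connectivity unchanged). Checking containment: at z = 17.4 the cross-section extends beyond the z = 14.4 cross-section by about 10.74 mm².

part overhangs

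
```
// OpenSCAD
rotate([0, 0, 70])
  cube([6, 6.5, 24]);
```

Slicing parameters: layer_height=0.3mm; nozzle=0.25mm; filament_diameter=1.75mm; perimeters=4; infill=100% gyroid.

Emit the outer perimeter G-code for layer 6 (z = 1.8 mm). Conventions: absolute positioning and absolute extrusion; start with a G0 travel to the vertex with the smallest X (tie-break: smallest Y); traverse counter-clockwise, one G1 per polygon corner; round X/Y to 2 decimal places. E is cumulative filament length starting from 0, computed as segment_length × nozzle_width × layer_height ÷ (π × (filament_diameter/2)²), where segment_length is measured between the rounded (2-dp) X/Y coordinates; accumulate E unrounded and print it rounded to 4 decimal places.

At z = 1.8 mm: the cube (footprint 6×6.5) is included at this height; (whole slice rotated 70° about Z — lengths, areas and connectivity unchanged). The outline is a single polygon with 4 vertices. Extrusion per mm of travel: 0.25 × 0.3 / (π × 0.875²) = 0.031181. Accumulating E over each segment gives final E = 0.7796.

G0 X-6.11 Y2.22 Z1.80
G1 X0.00 Y0.00 E0.2027
G1 X2.05 Y5.64 E0.3898
G1 X-4.06 Y7.86 E0.5925
G1 X-6.11 Y2.22 E0.7796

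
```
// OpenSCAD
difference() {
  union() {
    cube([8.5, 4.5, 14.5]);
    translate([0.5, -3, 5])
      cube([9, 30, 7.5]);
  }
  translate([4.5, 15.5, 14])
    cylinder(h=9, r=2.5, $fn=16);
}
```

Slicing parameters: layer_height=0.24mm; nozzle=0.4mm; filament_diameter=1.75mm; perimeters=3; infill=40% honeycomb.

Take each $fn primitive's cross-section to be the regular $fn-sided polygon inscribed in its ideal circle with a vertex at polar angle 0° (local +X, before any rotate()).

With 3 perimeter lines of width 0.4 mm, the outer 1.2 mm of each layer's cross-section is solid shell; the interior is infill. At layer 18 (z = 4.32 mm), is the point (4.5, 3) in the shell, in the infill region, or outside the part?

At z = 4.32 mm: the cube is present — its section is the full 8.5×4.5 rectangle; the cube at (0.5, -3) does not reach this height (z outside [5, 12.5]); Taking the union: only the 8.5×4.5 cube is present, so the union is just that shape — 1 connected region; the cylinder at (4.5, 15.5) is not intersected at this z (z outside [14, 23]); After the difference (first − rest): none of the subtracted shapes is present at this height, so the result so far is unchanged — 1 connected region. Overall, the cross-section is a single solid region. The nearest boundary edge runs (8.50, 4.50)→(0.00, 4.50); distance from the point to it = 1.50 mm. The point is inside the cross-section and 1.50 mm from the nearest boundary — more than the 1.2 mm shell width (3 × 0.4), so it's in the infill interior.

infill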